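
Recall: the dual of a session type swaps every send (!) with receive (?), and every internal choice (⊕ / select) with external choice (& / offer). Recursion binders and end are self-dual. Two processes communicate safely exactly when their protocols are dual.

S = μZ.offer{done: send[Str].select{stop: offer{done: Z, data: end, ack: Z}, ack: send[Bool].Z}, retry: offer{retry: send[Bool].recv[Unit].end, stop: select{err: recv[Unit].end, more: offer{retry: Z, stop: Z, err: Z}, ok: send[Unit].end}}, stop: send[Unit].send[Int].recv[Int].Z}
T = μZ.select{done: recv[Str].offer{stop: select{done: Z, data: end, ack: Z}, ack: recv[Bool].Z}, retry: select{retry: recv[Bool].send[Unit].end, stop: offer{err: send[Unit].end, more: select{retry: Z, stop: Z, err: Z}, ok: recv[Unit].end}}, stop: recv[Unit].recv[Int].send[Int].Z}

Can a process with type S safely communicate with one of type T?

μZ ‖ μZ  ✓ (rec unchanged)
  offer{done,retry,stop} ‖ select{done,retry,stop}  ✓ label sets agree
    • done:
      send[Str] ‖ recv[Str]  ✓
        select{stop,ack} ‖ offer{stop,ack}  ✓ label sets agree
          • stop:
            offer{done,data,ack} ‖ select{done,data,ack}  ✓ label sets agree
              • done:
                Z ‖ Z  ✓
              • data:
                end ‖ end  ✓
              • ack:
                Z ‖ Z  ✓
          • ack:
            send[Bool] ‖ recv[Bool]  ✓
              Z ‖ Z  ✓
    • retry:
      offer{retry,stop} ‖ select{retry,stop}  ✓ label sets agree
        • retry:
          send[Bool] ‖ recv[Bool]  ✓
            recv[Unit] ‖ send[Unit]  ✓
              end ‖ end  ✓
        • stop:
          select{err,more,ok} ‖ offer{err,more,ok}  ✓ label sets agree
            • err:
              recv[Unit] ‖ send[Unit]  ✓
                end ‖ end  ✓
            • more:
              offer{retry,stop,err} ‖ select{retry,stop,err}  ✓ label sets agree
                • retry:
                  Z ‖ Z  ✓
                • stop:
                  Z ‖ Z  ✓
                • err:
                  Z ‖ Z  ✓
            • ok:
              send[Unit] ‖ recv[Unit]  ✓
                end ‖ end  ✓
    • stop:
      send[Unit] ‖ recv[Unit]  ✓
        send[Int] ‖ recv[Int]  ✓
          recv[Int] ‖ send[Int]  ✓
            Z ‖ Z  ✓

YES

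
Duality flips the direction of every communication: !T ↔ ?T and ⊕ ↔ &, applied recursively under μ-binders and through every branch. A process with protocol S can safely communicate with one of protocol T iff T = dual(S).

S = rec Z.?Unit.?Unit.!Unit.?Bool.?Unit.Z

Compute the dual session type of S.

rec Z → rec Z  (binder kept)
  ?Unit → !Unit
    ?Unit → !Unit
      !Unit → ?Unit
        ?Bool → !Bool
          ?Unit → !Unit
            Z ↦ Z

rec Z.!Unit.!Unit.?Unit.!Bool.!Unit.Z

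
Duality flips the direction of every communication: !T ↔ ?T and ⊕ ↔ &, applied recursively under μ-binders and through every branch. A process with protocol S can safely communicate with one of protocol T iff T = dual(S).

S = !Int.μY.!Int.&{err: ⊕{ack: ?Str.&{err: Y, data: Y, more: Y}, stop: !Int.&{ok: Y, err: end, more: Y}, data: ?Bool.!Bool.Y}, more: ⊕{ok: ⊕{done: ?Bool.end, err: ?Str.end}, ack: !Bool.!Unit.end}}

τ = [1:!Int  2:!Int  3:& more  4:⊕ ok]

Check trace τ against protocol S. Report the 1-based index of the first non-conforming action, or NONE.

[1] !Int  ✓  now at μY.…
[2] !Int  ✓  now at &{err: ⊕{ack: ?Str.&{err: μY.…, data: μY.…, more: μY.…}, stop: !Int.&{ok: μY.…, err: end, more: μY.…}, data: ?Bool.!Bool.μY.…}, more: ⊕{ok: ⊕{done: ?Bool.end, err: ?Str.end}, ack: !Bool.!Unit.end}}
[3] & more  ✓  now at ⊕{ok: ⊕{done: ?Bool.end, err: ?Str.end}, ack: !Bool.!Unit.end}
[4] ⊕ ok  ✓  now at ⊕{done: ?Bool.end, err: ?Str.end}
all 4 steps conform

NONE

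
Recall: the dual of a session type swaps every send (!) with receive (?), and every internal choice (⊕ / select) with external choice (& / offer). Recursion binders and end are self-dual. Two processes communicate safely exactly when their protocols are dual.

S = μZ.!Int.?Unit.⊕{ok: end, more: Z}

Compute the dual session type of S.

μZ ↦ μZ  (μ self-dual)
  !Int ↦ ?Int
    ?Unit ↦ !Unit
      ⊕{ok,more} ↦ &{ok,more}  (⊕→&)
        case ok:
          dual(end) = end
        case more:
          dual(Z) = Z

μZ.?Int.!Unit.&{ok: end, more: Z}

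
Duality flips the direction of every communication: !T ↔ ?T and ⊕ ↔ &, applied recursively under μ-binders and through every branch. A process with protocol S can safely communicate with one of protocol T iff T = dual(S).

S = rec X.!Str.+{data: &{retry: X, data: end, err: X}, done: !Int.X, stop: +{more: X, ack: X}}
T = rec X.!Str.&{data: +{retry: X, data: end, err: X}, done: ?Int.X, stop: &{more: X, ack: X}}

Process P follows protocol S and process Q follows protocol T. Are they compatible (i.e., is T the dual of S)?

NO

rec X vs rec X  match (μ self-dual)
  !Str vs !Str  ✗ same direction on both sides — not dual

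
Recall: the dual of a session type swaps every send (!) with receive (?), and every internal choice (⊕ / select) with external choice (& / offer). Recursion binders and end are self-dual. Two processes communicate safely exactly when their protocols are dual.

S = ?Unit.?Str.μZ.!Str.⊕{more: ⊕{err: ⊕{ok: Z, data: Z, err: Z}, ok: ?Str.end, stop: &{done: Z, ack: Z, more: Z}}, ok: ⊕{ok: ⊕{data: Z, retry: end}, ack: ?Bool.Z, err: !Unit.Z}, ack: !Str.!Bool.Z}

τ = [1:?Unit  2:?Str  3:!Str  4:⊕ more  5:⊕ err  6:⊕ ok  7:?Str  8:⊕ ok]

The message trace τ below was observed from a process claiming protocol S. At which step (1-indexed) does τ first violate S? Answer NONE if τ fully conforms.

7

[1] ?Unit  match  state: ?Str.μZ.…
[2] ?Str  match  state: μZ.…
[3] !Str  match  state: ⊕{more: ⊕{err: ⊕{ok: μZ.…, data: μZ.…, err: μZ.…}, ok: ?Str.end, stop: &{done: μZ.…, ack: μZ.…, more: μZ.…}}, ok: ⊕{ok: ⊕{data: μZ.…, retry: end}, ack: ?Bool.μZ.…, err: !Unit.μZ.…}, ack: !Str.!Bool.μZ.…}
[4] ⊕ more  match  state: ⊕{err: ⊕{ok: μZ.…, data: μZ.…, err: μZ.…}, ok: ?Str.end, stop: &{done: μZ.…, ack: μZ.…, more: μZ.…}}
[5] ⊕ err  match  state: ⊕{ok: μZ.…, data: μZ.…, err: μZ.…}
[6] ⊕ ok  match  state: μZ.…
[7] got ?Str, protocol expects !Str  ✗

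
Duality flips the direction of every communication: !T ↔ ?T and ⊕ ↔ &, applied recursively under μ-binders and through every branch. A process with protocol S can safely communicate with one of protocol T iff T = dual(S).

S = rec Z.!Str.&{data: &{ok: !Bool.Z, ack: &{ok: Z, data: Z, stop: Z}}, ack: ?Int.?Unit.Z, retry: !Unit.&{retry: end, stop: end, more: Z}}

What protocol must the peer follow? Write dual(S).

rec Z.?Str.+{data: +{ok: ?Bool.Z, ack: +{ok: Z, data: Z, stop: Z}}, ack: !Int.!Unit.Z, retry: ?Unit.+{retry: end, stop: end, more: Z}}

rec Z ↦ rec Z  (binder kept)
  !Str ↦ ?Str
    &{data,ack,retry} ↦ +{data,ack,retry}  (offer→select)
      • data:
        &{ok,ack} ↦ +{ok,ack}  (offer→select)
          • ok:
            !Bool ↦ ?Bool
              Z self-dual
          • ack:
            &{ok,data,stop} ↦ +{ok,data,stop}  (offer→select)
              • ok:
                Z self-dual
              • data:
                Z self-dual
              • stop:
                Z self-dual
      • ack:
        ?Int ↦ !Int
          ?Unit ↦ !Unit
            Z self-dual
      • retry:
        !Unit ↦ ?Unit
          &{retry,stop,more} ↦ +{retry,stop,more}  (offer→select)
            • retry:
              end self-dual
            • stop:
              end self-dual
            • more:
              Z self-dual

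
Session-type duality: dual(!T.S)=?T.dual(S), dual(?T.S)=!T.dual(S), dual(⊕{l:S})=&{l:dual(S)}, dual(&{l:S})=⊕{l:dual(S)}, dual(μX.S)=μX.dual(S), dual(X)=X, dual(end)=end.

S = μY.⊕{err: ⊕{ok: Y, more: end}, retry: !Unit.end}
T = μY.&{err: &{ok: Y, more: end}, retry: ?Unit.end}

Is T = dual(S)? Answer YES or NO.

YES

μY ‖ μY  match (binder kept)
  ⊕{err,retry} ‖ &{err,retry}  match labels match
    case err:
      ⊕{ok,more} ‖ &{ok,more}  match labels match
        case ok:
          Y ‖ Y  match
        case more:
          end ‖ end  match
    case retry:
      !Unit ‖ ?Unit  match
        end ‖ end  match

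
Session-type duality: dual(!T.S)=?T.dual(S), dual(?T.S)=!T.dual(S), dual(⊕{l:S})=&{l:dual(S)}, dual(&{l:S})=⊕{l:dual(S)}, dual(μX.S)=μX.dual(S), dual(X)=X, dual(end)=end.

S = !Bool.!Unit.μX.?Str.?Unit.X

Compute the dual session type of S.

?Bool.?Unit.μX.!Str.!Unit.X

!Bool → ?Bool
  !Unit → ?Unit
    μX → μX  (rec unchanged)
      ?Str → !Str
        ?Unit → !Unit
          dual(X) = X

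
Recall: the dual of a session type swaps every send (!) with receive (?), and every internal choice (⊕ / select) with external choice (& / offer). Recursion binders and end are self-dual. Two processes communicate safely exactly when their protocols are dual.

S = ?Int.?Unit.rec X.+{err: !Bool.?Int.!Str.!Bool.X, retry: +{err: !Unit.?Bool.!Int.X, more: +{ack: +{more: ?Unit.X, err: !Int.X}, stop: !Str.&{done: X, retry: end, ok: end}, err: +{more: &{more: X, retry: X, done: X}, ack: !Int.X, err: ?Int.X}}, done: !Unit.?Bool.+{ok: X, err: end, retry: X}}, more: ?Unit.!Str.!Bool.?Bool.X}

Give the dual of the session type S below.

?Int → !Int
  ?Unit → !Unit
    rec X → rec X  (μ self-dual)
      +{err,retry,more} → &{err,retry,more}  (⊕→&)
        case err:
          !Bool → ?Bool
            ?Int → !Int
              !Str → ?Str
                !Bool → ?Bool
                  dual(X) = X
        case retry:
          +{err,more,done} → &{err,more,done}  (⊕→&)
            case err:
              !Unit → ?Unit
                ?Bool → !Bool
                  !Int → ?Int
                    dual(X) = X
            case more:
              +{ack,stop,err} → &{ack,stop,err}  (⊕→&)
                case ack:
                  +{more,err} → &{more,err}  (⊕→&)
                    case more:
                      ?Unit → !Unit
                        dual(X) = X
                    case err:
                      !Int → ?Int
                        dual(X) = X
                case stop:
                  !Str → ?Str
                    &{done,retry,ok} → +{done,retry,ok}  (external→internal)
                      case done:
                        dual(X) = X
                      case retry:
                        dual(end) = end
                      case ok:
                        dual(end) = end
                case err:
                  +{more,ack,err} → &{more,ack,err}  (⊕→&)
                    case more:
                      &{more,retry,done} → +{more,retry,done}  (external→internal)
                        case more:
                          dual(X) = X
                        case retry:
                          dual(X) = X
                        case done:
                          dual(X) = X
                    case ack:
                      !Int → ?Int
                        dual(X) = X
                    case err:
                      ?Int → !Int
                        dual(X) = X
            case done:
              !Unit → ?Unit
                ?Bool → !Bool
                  +{ok,err,retry} → &{ok,err,retry}  (⊕→&)
                    case ok:
                      dual(X) = X
                    case err:
                      dual(end) = end
                    case retry:
                      dual(X) = X
        case more:
          ?Unit → !Unit
            !Str → ?Str
              !Bool → ?Bool
                ?Bool → !Bool
                  dual(X) = X

!Int.!Unit.rec X.&{err: ?Bool.!Int.?Str.?Bool.X, retry: &{err: ?Unit.!Bool.?Int.X, more: &{ack: &{more: !Unit.X, err: ?Int.X}, stop: ?Str.+{done: X, retry: end, ok: end}, err: &{more: +{more: X, retry: X, done: X}, ack: ?Int.X, err: !Int.X}}, done: ?Unit.!Bool.&{ok: X, err: end, retry: X}}, more: !Unit.?Str.?Bool.!Bool.X}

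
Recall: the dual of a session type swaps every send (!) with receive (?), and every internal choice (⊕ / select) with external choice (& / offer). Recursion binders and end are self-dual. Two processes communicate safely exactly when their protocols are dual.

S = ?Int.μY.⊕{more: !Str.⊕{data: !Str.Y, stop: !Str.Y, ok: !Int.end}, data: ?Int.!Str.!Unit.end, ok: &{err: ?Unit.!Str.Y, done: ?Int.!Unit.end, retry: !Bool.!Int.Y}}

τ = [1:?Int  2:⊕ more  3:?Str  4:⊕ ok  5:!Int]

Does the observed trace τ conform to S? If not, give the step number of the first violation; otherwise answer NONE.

3

step 1: ?Int  match  state: μY.…
step 2: ⊕ more  match  state: !Str.⊕{data: !Str.μY.…, stop: !Str.μY.…, ok: !Int.end}
step 3: got ?Str, protocol expects !Str  ✗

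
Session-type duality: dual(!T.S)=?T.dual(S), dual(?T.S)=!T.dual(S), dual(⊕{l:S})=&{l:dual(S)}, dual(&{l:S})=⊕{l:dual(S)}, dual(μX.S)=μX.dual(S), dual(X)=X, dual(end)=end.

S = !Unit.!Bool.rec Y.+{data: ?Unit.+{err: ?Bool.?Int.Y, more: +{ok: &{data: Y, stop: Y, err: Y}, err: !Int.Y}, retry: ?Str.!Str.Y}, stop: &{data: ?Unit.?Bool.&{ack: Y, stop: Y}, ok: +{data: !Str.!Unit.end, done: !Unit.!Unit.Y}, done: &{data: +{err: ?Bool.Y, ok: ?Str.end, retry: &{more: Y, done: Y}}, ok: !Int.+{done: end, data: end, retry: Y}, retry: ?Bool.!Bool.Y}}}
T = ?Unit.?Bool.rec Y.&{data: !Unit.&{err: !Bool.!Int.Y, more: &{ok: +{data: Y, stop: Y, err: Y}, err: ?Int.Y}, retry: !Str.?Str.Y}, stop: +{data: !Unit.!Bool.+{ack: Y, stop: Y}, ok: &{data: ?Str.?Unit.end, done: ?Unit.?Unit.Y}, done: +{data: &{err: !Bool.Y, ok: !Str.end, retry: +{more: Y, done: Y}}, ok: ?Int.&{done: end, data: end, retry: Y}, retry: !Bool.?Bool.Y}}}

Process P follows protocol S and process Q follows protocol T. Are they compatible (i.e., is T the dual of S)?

!Unit ‖ ?Unit  match
  !Bool ‖ ?Bool  match
    rec Y ‖ rec Y  match (binder kept)
      +{data,stop} ‖ &{data,stop}  match label sets agree
        case data:
          ?Unit ‖ !Unit  match
            +{err,more,retry} ‖ &{err,more,retry}  match label sets agree
              case err:
                ?Bool ‖ !Bool  match
                  ?Int ‖ !Int  match
                    Y ‖ Y  match
              case more:
                +{ok,err} ‖ &{ok,err}  match label sets agree
                  case ok:
                    &{data,stop,err} ‖ +{data,stop,err}  match label sets agree
                      case data:
                        Y ‖ Y  match
                      case stop:
                        Y ‖ Y  match
                      case err:
                        Y ‖ Y  match
                  case err:
                    !Int ‖ ?Int  match
                      Y ‖ Y  match
              case retry:
                ?Str ‖ !Str  match
                  !Str ‖ ?Str  match
                    Y ‖ Y  match
        case stop:
          &{data,ok,done} ‖ +{data,ok,done}  match label sets agree
            case data:
              ?Unit ‖ !Unit  match
                ?Bool ‖ !Bool  match
                  &{ack,stop} ‖ +{ack,stop}  match label sets agree
                    case ack:
                      Y ‖ Y  match
                    case stop:
                      Y ‖ Y  match
            case ok:
              +{data,done} ‖ &{data,done}  match label sets agree
                case data:
                  !Str ‖ ?Str  match
                    !Unit ‖ ?Unit  match
                      end ‖ end  match
                case done:
                  !Unit ‖ ?Unit  match
                    !Unit ‖ ?Unit  match
                      Y ‖ Y  match
            case done:
              &{data,ok,retry} ‖ +{data,ok,retry}  match label sets agree
                case data:
                  +{err,ok,retry} ‖ &{err,ok,retry}  match label sets agree
                    case err:
                      ?Bool ‖ !Bool  match
                        Y ‖ Y  match
                    case ok:
                      ?Str ‖ !Str  match
                        end ‖ end  match
                    case retry:
                      &{more,done} ‖ +{more,done}  match label sets agree
                        case more:
                          Y ‖ Y  match
                        case done:
                          Y ‖ Y  match
                case ok:
                  !Int ‖ ?Int  match
                    +{done,data,retry} ‖ &{done,data,retry}  match label sets agree
                      case done:
                        end ‖ end  match
                      case data:
                        end ‖ end  match
                      case retry:
                        Y ‖ Y  match
                case retry:
                  ?Bool ‖ !Bool  match
                    !Bool ‖ ?Bool  match
                      Y ‖ Y  match

YES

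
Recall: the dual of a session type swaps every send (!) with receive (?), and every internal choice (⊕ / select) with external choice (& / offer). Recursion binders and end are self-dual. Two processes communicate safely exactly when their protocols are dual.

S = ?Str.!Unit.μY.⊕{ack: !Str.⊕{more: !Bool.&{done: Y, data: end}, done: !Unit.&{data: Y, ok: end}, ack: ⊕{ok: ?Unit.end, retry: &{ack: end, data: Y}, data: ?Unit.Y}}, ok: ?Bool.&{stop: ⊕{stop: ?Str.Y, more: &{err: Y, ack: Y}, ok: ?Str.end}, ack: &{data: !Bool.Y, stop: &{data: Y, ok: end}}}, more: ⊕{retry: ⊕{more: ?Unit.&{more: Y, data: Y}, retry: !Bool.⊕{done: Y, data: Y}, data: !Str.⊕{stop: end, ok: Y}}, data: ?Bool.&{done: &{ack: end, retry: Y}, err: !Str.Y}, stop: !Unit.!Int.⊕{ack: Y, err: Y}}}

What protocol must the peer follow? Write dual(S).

!Str.?Unit.μY.&{ack: ?Str.&{more: ?Bool.⊕{done: Y, data: end}, done: ?Unit.⊕{data: Y, ok: end}, ack: &{ok: !Unit.end, retry: ⊕{ack: end, data: Y}, data: !Unit.Y}}, ok: !Bool.⊕{stop: &{stop: !Str.Y, more: ⊕{err: Y, ack: Y}, ok: !Str.end}, ack: ⊕{data: ?Bool.Y, stop: ⊕{data: Y, ok: end}}}, more: &{retry: &{more: !Unit.⊕{more: Y, data: Y}, retry: ?Bool.&{done: Y, data: Y}, data: ?Str.&{stop: end, ok: Y}}, data: !Bool.⊕{done: ⊕{ack: end, retry: Y}, err: ?Str.Y}, stop: ?Unit.?Int.&{ack: Y, err: Y}}}

?Str = !Str
  !Unit = ?Unit
    μY = μY  (rec unchanged)
      ⊕{ack,ok,more} = &{ack,ok,more}  (internal→external)
        [ack]
          !Str = ?Str
            ⊕{more,done,ack} = &{more,done,ack}  (internal→external)
              [more]
                !Bool = ?Bool
                  &{done,data} = ⊕{done,data}  (external→internal)
                    [done]
                      dual(Y) = Y
                    [data]
                      dual(end) = end
              [done]
                !Unit = ?Unit
                  &{data,ok} = ⊕{data,ok}  (external→internal)
                    [data]
                      dual(Y) = Y
                    [ok]
                      dual(end) = end
              [ack]
                ⊕{ok,retry,data} = &{ok,retry,data}  (internal→external)
                  [ok]
                    ?Unit = !Unit
                      dual(end) = end
                  [retry]
                    &{ack,data} = ⊕{ack,data}  (external→internal)
                      [ack]
                        dual(end) = end
                      [data]
                        dual(Y) = Y
                  [data]
                    ?Unit = !Unit
                      dual(Y) = Y
        [ok]
          ?Bool = !Bool
            &{stop,ack} = ⊕{stop,ack}  (external→internal)
              [stop]
                ⊕{stop,more,ok} = &{stop,more,ok}  (internal→external)
                  [stop]
                    ?Str = !Str
                      dual(Y) = Y
                  [more]
                    &{err,ack} = ⊕{err,ack}  (external→internal)
                      [err]
                        dual(Y) = Y
                      [ack]
                        dual(Y) = Y
                  [ok]
                    ?Str = !Str
                      dual(end) = end
              [ack]
                &{data,stop} = ⊕{data,stop}  (external→internal)
                  [data]
                    !Bool = ?Bool
                      dual(Y) = Y
                  [stop]
                    &{data,ok} = ⊕{data,ok}  (external→internal)
                      [data]
                        dual(Y) = Y
                      [ok]
                        dual(end) = end
        [more]
          ⊕{retry,data,stop} = &{retry,data,stop}  (internal→external)
            [retry]
              ⊕{more,retry,data} = &{more,retry,data}  (internal→external)
                [more]
                  ?Unit = !Unit
                    &{more,data} = ⊕{more,data}  (external→internal)
                      [more]
                        dual(Y) = Y
                      [data]
                        dual(Y) = Y
                [retry]
                  !Bool = ?Bool
                    ⊕{done,data} = &{done,data}  (internal→external)
                      [done]
                        dual(Y) = Y
                      [data]
                        dual(Y) = Y
                [data]
                  !Str = ?Str
                    ⊕{stop,ok} = &{stop,ok}  (internal→external)
                      [stop]
                        dual(end) = end
                      [ok]
                        dual(Y) = Y
            [data]
              ?Bool = !Bool
                &{done,err} = ⊕{done,err}  (external→internal)
                  [done]
                    &{ack,retry} = ⊕{ack,retry}  (external→internal)
                      [ack]
                        dual(end) = end
                      [retry]
                        dual(Y) = Y
                  [err]
                    !Str = ?Str
                      dual(Y) = Y
            [stop]
              !Unit = ?Unit
                !Int = ?Int
                  ⊕{ack,err} = &{ack,err}  (internal→external)
                    [ack]
                      dual(Y) = Y
                    [err]
                      dual(Y) = Y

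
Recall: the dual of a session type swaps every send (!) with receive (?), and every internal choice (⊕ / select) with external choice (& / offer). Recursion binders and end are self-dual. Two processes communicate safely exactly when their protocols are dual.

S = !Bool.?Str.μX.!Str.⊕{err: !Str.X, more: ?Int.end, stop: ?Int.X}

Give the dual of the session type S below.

!Bool → ?Bool
  ?Str → !Str
    μX → μX  (binder kept)
      !Str → ?Str
        ⊕{err,more,stop} → &{err,more,stop}  (internal→external)
          case err:
            !Str → ?Str
              X self-dual
          case more:
            ?Int → !Int
              end self-dual
          case stop:
            ?Int → !Int
              X self-dual

?Bool.!Str.μX.?Str.&{err: ?Str.X, more: !Int.end, stop: !Int.X}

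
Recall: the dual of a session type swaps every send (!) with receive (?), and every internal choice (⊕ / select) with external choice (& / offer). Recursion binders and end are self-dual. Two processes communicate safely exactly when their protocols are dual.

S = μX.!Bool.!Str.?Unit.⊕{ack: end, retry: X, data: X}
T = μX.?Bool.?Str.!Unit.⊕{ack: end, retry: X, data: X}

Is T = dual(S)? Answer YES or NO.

NO

μX ‖ μX  ✓ (μ self-dual)
  !Bool ‖ ?Bool  ✓
    !Str ‖ ?Str  ✓
      ?Unit ‖ !Unit  ✓
        ⊕{ack,retry,data} ‖ ⊕{ack,retry,data}  ✗ choice polarity not flipped — not dual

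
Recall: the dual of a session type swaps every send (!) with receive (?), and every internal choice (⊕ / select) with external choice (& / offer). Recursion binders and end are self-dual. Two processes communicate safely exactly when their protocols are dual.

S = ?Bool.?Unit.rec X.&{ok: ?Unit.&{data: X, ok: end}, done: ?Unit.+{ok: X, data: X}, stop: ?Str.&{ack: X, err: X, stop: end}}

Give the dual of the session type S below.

!Bool.!Unit.rec X.+{ok: !Unit.+{data: X, ok: end}, done: !Unit.&{ok: X, data: X}, stop: !Str.+{ack: X, err: X, stop: end}}

?Bool ↦ !Bool
  ?Unit ↦ !Unit
    rec X ↦ rec X  (μ self-dual)
      &{ok,done,stop} ↦ +{ok,done,stop}  (external→internal)
        • ok:
          ?Unit ↦ !Unit
            &{data,ok} ↦ +{data,ok}  (external→internal)
              • data:
                dual(X) = X
              • ok:
                dual(end) = end
        • done:
          ?Unit ↦ !Unit
            +{ok,data} ↦ &{ok,data}  (internal→external)
              • ok:
                dual(X) = X
              • data:
                dual(X) = X
        • stop:
          ?Str ↦ !Str
            &{ack,err,stop} ↦ +{ack,err,stop}  (external→internal)
              • ack:
                dual(X) = X
              • err:
                dual(X) = X
              • stop:
                dual(end) = end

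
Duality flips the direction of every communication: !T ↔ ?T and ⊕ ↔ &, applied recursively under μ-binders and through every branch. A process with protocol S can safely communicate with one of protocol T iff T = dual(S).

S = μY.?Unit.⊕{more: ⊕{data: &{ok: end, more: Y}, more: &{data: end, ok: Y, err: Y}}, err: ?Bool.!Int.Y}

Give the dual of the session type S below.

μY.!Unit.&{more: &{data: ⊕{ok: end, more: Y}, more: ⊕{data: end, ok: Y, err: Y}}, err: !Bool.?Int.Y}

μY → μY  (binder kept)
  ?Unit → !Unit
    ⊕{more,err} → &{more,err}  (internal→external)
      • more:
        ⊕{data,more} → &{data,more}  (internal→external)
          • data:
            &{ok,more} → ⊕{ok,more}  (external→internal)
              • ok:
                end ↦ end
              • more:
                Y ↦ Y
          • more:
            &{data,ok,err} → ⊕{data,ok,err}  (external→internal)
              • data:
                end ↦ end
              • ok:
                Y ↦ Y
              • err:
                Y ↦ Y
      • err:
        ?Bool → !Bool
          !Int → ?Int
            Y ↦ Y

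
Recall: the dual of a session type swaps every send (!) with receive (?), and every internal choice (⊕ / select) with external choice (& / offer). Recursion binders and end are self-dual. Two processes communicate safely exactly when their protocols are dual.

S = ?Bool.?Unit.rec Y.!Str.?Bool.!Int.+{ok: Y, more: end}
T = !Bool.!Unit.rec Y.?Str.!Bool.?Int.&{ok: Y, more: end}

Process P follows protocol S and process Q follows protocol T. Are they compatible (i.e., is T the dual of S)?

YES

?Bool | !Bool  match
  ?Unit | !Unit  match
    rec Y | rec Y  match (μ self-dual)
      !Str | ?Str  match
        ?Bool | !Bool  match
          !Int | ?Int  match
            +{ok,more} | &{ok,more}  match same labels
              • ok:
                Y | Y  match
              • more:
                end | end  match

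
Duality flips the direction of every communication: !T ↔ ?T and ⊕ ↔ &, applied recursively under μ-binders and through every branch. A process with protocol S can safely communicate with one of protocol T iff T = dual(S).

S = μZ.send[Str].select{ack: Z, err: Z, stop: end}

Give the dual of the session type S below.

μZ.recv[Str].offer{ack: Z, err: Z, stop: end}

μZ = μZ  (μ self-dual)
  send[Str] = recv[Str]
    select{ack,err,stop} = offer{ack,err,stop}  (⊕→&)
      [ack]
        dual(Z) = Z
      [err]
        dual(Z) = Z
      [stop]
        dual(end) = end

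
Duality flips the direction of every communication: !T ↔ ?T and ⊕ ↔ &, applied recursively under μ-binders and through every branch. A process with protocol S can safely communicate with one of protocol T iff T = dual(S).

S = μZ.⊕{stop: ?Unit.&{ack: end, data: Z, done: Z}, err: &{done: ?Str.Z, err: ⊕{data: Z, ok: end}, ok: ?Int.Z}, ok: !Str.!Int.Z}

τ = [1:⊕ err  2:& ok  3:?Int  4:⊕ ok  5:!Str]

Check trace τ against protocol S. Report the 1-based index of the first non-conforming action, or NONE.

@1 ⊕ err  ok  residual = &{done: ?Str.μZ.…, err: ⊕{data: μZ.…, ok: end}, ok: ?Int.μZ.…}
@2 & ok  ok  residual = ?Int.μZ.…
@3 ?Int  ok  residual = μZ.…
@4 ⊕ ok  ok  residual = !Str.!Int.μZ.…
@5 !Str  ok  residual = !Int.μZ.…
τ conforms to S (length 5)

NONE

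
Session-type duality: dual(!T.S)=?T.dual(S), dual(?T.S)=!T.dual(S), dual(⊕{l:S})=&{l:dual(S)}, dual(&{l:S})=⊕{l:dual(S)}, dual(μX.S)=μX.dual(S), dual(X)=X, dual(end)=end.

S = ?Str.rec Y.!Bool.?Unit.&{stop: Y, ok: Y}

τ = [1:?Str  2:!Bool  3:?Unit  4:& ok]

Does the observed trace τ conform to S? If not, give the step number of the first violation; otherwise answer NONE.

[1] ?Str  match  state: rec Y.…
[2] !Bool  match  state: ?Unit.&{stop: rec Y.…, ok: rec Y.…}
[3] ?Unit  match  state: &{stop: rec Y.…, ok: rec Y.…}
[4] & ok  match  state: rec Y.…
τ conforms to S (length 4)

NONE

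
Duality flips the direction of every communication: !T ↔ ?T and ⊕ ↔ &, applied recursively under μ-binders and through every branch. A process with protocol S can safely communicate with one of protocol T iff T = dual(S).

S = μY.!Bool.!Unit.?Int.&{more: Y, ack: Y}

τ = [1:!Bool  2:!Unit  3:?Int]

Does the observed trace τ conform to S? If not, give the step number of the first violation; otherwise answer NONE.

NONE

[1] !Bool  match  now at !Unit.?Int.&{more: μY.…, ack: μY.…}
[2] !Unit  match  now at ?Int.&{more: μY.…, ack: μY.…}
[3] ?Int  match  now at &{more: μY.…, ack: μY.…}
τ conforms to S (length 3)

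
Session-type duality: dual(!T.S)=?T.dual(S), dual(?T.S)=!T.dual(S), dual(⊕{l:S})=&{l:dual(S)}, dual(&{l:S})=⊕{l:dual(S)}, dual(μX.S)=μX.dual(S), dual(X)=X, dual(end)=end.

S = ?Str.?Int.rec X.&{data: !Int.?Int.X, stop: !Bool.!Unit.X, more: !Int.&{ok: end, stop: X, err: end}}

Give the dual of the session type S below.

!Str.!Int.rec X.+{data: ?Int.!Int.X, stop: ?Bool.?Unit.X, more: ?Int.+{ok: end, stop: X, err: end}}

?Str ↦ !Str
  ?Int ↦ !Int
    rec X ↦ rec X  (μ self-dual)
      &{data,stop,more} ↦ +{data,stop,more}  (&→⊕)
        [data]
          !Int ↦ ?Int
            ?Int ↦ !Int
              X self-dual
        [stop]
          !Bool ↦ ?Bool
            !Unit ↦ ?Unit
              X self-dual
        [more]
          !Int ↦ ?Int
            &{ok,stop,err} ↦ +{ok,stop,err}  (&→⊕)
              [ok]
                end self-dual
              [stop]
                X self-dual
              [err]
                end self-dual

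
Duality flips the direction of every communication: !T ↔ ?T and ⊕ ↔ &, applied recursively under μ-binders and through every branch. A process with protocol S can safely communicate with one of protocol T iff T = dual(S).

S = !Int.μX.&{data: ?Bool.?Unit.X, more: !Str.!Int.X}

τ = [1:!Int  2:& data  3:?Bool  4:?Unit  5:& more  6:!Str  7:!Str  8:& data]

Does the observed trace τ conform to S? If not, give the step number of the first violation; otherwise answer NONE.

@1 !Int  ok  state: μX.…
@2 & data  ok  state: ?Bool.?Unit.μX.…
@3 ?Bool  ok  state: ?Unit.μX.…
@4 ?Unit  ok  state: μX.…
@5 & more  ok  state: !Str.!Int.μX.…
@6 !Str  ok  state: !Int.μX.…
@7 got !Str, protocol expects !Int  ✗

7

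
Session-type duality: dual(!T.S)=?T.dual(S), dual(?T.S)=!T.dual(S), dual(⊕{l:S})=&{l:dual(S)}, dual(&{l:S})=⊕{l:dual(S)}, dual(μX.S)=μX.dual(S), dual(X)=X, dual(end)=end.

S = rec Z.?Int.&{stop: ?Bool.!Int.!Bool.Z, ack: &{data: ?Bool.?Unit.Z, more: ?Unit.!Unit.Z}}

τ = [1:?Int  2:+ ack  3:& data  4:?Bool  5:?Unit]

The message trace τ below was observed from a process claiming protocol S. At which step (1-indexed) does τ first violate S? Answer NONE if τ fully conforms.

2

@1 ?Int  ✓  cont: &{stop: ?Bool.!Int.!Bool.rec Z.…, ack: &{data: ?Bool.?Unit.rec Z.…, more: ?Unit.!Unit.rec Z.…}}
@2 got + ack, protocol expects & stop or & ack  ✗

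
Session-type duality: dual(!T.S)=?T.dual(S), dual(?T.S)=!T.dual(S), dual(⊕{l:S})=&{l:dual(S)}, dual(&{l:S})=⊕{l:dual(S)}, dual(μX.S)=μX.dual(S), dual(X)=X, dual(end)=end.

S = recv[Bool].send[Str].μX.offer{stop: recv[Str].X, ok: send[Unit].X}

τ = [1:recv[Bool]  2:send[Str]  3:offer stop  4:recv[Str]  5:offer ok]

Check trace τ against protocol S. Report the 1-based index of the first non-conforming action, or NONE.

NONE

@1 recv[Bool]  ok  state: send[Str].μX.…
@2 send[Str]  ok  state: μX.…
@3 offer stop  ok  state: recv[Str].μX.…
@4 recv[Str]  ok  state: μX.…
@5 offer ok  ok  state: send[Unit].μX.…
trace exhausted — no violation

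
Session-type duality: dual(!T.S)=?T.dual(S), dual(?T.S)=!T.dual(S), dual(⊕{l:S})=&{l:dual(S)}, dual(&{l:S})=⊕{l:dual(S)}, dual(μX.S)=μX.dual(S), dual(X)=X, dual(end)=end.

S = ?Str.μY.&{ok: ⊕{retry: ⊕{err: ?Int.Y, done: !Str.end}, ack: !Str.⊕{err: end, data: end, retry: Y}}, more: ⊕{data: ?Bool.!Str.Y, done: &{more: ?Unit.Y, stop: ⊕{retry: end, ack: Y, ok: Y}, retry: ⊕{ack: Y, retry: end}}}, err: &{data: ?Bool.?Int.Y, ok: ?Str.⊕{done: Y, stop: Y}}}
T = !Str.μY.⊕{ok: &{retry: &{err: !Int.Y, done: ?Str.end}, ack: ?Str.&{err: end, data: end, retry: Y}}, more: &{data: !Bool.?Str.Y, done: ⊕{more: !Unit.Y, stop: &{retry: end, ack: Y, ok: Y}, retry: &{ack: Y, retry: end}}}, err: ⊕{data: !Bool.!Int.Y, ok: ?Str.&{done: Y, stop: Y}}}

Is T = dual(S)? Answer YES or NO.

?Str vs !Str  ✓
  μY vs μY  ✓ (rec unchanged)
    &{ok,more,err} vs ⊕{ok,more,err}  ✓ label sets agree
      [ok]
        ⊕{retry,ack} vs &{retry,ack}  ✓ label sets agree
          [retry]
            ⊕{err,done} vs &{err,done}  ✓ label sets agree
              [err]
                ?Int vs !Int  ✓
                  Y vs Y  ✓
              [done]
                !Str vs ?Str  ✓
                  end vs end  ✓
          [ack]
            !Str vs ?Str  ✓
              ⊕{err,data,retry} vs &{err,data,retry}  ✓ label sets agree
                [err]
                  end vs end  ✓
                [data]
                  end vs end  ✓
                [retry]
                  Y vs Y  ✓
      [more]
        ⊕{data,done} vs &{data,done}  ✓ label sets agree
          [data]
            ?Bool vs !Bool  ✓
              !Str vs ?Str  ✓
                Y vs Y  ✓
          [done]
            &{more,stop,retry} vs ⊕{more,stop,retry}  ✓ label sets agree
              [more]
                ?Unit vs !Unit  ✓
                  Y vs Y  ✓
              [stop]
                ⊕{retry,ack,ok} vs &{retry,ack,ok}  ✓ label sets agree
                  [retry]
                    end vs end  ✓
                  [ack]
                    Y vs Y  ✓
                  [ok]
                    Y vs Y  ✓
              [retry]
                ⊕{ack,retry} vs &{ack,retry}  ✓ label sets agree
                  [ack]
                    Y vs Y  ✓
                  [retry]
                    end vs end  ✓
      [err]
        &{data,ok} vs ⊕{data,ok}  ✓ label sets agree
          [data]
            ?Bool vs !Bool  ✓
              ?Int vs !Int  ✓
                Y vs Y  ✓
          [ok]
            ?Str vs ?Str  ✗ same direction on both sides — not dual

NO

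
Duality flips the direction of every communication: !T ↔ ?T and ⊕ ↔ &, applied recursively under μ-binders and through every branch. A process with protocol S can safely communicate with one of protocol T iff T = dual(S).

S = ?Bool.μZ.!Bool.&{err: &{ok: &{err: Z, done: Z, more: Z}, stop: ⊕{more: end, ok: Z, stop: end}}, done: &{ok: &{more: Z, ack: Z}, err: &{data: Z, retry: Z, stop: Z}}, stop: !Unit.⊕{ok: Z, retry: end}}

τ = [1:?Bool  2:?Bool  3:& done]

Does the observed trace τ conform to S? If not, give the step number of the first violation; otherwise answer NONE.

step 1: ?Bool  ✓  state: μZ.…
step 2: got ?Bool, protocol expects !Bool  ✗

2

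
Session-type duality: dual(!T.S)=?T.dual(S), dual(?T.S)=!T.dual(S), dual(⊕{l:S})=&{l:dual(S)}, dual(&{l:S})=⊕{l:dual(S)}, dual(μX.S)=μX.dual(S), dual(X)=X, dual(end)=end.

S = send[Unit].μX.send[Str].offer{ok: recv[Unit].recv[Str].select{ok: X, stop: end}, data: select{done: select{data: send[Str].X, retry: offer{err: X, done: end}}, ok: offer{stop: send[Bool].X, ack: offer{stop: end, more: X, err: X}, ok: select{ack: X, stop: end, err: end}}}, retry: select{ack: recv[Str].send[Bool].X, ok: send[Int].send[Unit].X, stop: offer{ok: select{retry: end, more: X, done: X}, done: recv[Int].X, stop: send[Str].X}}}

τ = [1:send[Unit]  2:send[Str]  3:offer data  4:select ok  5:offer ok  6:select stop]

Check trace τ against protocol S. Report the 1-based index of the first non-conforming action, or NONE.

[1] send[Unit]  match  now at μX.…
[2] send[Str]  match  now at offer{ok: recv[Unit].recv[Str].select{ok: μX.…, stop: end}, data: select{done: select{data: send[Str].μX.…, retry: offer{err: μX.…, done: end}}, ok: offer{stop: send[Bool].μX.…, ack: offer{stop: end, more: μX.…, err: μX.…}, ok: select{ack: μX.…, stop: end, err: end}}}, retry: select{ack: recv[Str].send[Bool].μX.…, ok: send[Int].send[Unit].μX.…, stop: offer{ok: select{retry: end, more: μX.…, done: μX.…}, done: recv[Int].μX.…, stop: send[Str].μX.…}}}
[3] offer data  match  now at select{done: select{data: send[Str].μX.…, retry: offer{err: μX.…, done: end}}, ok: offer{stop: send[Bool].μX.…, ack: offer{stop: end, more: μX.…, err: μX.…}, ok: select{ack: μX.…, stop: end, err: end}}}
[4] select ok  match  now at offer{stop: send[Bool].μX.…, ack: offer{stop: end, more: μX.…, err: μX.…}, ok: select{ack: μX.…, stop: end, err: end}}
[5] offer ok  match  now at select{ack: μX.…, stop: end, err: end}
[6] select stop  match  now at end
trace exhausted — no violation

NONE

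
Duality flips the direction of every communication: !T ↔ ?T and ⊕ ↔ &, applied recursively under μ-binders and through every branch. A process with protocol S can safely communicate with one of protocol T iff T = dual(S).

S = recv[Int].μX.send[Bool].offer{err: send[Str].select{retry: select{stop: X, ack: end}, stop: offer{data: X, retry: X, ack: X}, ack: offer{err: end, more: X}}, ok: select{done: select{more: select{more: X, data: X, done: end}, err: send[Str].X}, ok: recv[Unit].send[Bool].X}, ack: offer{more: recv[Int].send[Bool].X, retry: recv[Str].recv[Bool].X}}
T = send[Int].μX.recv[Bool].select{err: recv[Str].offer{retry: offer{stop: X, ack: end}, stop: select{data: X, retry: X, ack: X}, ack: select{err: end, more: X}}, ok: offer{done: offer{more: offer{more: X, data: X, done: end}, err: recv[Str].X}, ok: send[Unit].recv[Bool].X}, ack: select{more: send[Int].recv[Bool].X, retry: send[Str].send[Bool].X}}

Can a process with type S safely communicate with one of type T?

YES

recv[Int] vs send[Int]  ok
  μX vs μX  ok (binder kept)
    send[Bool] vs recv[Bool]  ok
      offer{err,ok,ack} vs select{err,ok,ack}  ok same labels
        [err]
          send[Str] vs recv[Str]  ok
            select{retry,stop,ack} vs offer{retry,stop,ack}  ok same labels
              [retry]
                select{stop,ack} vs offer{stop,ack}  ok same labels
                  [stop]
                    X vs X  ok
                  [ack]
                    end vs end  ok
              [stop]
                offer{data,retry,ack} vs select{data,retry,ack}  ok same labels
                  [data]
                    X vs X  ok
                  [retry]
                    X vs X  ok
                  [ack]
                    X vs X  ok
              [ack]
                offer{err,more} vs select{err,more}  ok same labels
                  [err]
                    end vs end  ok
                  [more]
                    X vs X  ok
        [ok]
          select{done,ok} vs offer{done,ok}  ok same labels
            [done]
              select{more,err} vs offer{more,err}  ok same labels
                [more]
                  select{more,data,done} vs offer{more,data,done}  ok same labels
                    [more]
                      X vs X  ok
                    [data]
                      X vs X  ok
                    [done]
                      end vs end  ok
                [err]
                  send[Str] vs recv[Str]  ok
                    X vs X  ok
            [ok]
              recv[Unit] vs send[Unit]  ok
                send[Bool] vs recv[Bool]  ok
                  X vs X  ok
        [ack]
          offer{more,retry} vs select{more,retry}  ok same labels
            [more]
              recv[Int] vs send[Int]  ok
                send[Bool] vs recv[Bool]  ok
                  X vs X  ok
            [retry]
              recv[Str] vs send[Str]  ok
                recv[Bool] vs send[Bool]  ok
                  X vs X  ok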